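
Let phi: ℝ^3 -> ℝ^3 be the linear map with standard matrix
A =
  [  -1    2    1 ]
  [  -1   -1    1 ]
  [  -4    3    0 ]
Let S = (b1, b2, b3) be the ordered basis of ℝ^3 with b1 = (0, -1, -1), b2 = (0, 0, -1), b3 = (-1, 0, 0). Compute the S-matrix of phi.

With P the matrix whose columns are b1, ..., b3, [phi]_S = P^(-1) A P.
Column by column: phi(b1) = A b1 = (-3, 0, -3); its S-coordinates (0, 3, 3) give column 1.
Continuing for each basis vector yields [phi]_S = [[0, 1, -1], [3, -1, -3], [3, 1, -1]].

[[0, 1, -1], [3, -1, -3], [3, 1, -1]]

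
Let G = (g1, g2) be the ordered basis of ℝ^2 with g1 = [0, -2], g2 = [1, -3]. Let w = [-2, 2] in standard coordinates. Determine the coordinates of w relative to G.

We seek scalars with c_1 g1 + c_2 g2 = w; equivalently solve M c = w where the columns of M are g1, g2.
System: 0c_1 + c_2 = -2, -2c_1 - 3c_2 = 2; solving gives c_1 = 2, c_2 = -2.
Check: 2g1 - 2g2 = [-2, 2].

[2, -2]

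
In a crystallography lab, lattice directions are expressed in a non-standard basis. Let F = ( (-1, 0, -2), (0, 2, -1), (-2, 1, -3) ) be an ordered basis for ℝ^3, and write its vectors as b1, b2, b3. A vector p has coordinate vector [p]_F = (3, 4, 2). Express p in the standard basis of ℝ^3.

(-7, 10, -16)

The coordinates say p = 3b1 + 4b2 + 2b3; adding the scaled basis vectors gives (-7, 10, -16).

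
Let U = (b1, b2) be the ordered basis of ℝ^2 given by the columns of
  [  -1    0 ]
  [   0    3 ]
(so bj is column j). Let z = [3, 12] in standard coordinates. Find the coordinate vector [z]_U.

[z]_U is the unique c with M c = z, where M has columns b1, b2.
System: -c_1 + 0c_2 = 3, 0c_1 + 3c_2 = 12; solving gives c_1 = -3, c_2 = 4.
Check: -3b1 + 4b2 = [3, 12].

[-3, 4]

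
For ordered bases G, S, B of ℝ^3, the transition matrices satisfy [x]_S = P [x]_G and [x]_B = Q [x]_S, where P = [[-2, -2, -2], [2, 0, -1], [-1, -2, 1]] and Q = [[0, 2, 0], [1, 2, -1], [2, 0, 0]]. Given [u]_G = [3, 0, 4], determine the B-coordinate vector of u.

[4, -11, -28]

First [u]_S = P [u]_G = [-14, 2, 1].
Then [u]_B = Q [u]_S = [4, -11, -28].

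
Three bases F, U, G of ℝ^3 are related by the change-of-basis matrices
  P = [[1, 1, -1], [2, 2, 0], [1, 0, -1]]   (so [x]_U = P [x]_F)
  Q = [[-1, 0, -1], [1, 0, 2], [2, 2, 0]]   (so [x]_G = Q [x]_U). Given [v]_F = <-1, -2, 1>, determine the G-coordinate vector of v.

Apply P to get U-coordinates <-4, -6, -2>, then Q to get G-coordinates.
The result is [v]_G = <6, -8, -20>.

<6, -8, -20>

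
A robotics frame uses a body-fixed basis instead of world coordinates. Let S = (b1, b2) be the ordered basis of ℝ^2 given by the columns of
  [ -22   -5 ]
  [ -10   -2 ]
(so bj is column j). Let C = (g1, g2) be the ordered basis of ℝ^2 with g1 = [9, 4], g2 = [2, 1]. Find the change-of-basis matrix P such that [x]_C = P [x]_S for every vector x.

[[-2, -1], [-2, 2]]

Take x = bj: its S-coordinates are the j-th standard unit vector, so P e_j — column j of P — equals [bj]_C.
b1 = -2g1 - 2g2, giving column 1 = [-2, -2]; repeating for each j gives P = [[-2, -1], [-2, 2]].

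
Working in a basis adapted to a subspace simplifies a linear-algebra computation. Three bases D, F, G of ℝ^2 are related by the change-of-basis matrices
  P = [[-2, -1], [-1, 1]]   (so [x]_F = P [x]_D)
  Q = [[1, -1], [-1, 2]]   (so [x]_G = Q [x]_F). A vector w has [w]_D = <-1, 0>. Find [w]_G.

Apply P to get F-coordinates <2, 1>, then Q to get G-coordinates.
The result is [w]_G = <1, 0>.

<1, 0>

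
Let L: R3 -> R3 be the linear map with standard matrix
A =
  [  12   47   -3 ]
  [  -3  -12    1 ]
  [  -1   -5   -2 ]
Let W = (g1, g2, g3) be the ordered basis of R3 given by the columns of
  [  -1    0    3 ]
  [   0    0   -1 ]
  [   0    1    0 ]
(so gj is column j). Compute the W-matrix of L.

The j-th column of [L]_W is [L(gj)]_W.
L(g1) = A g1 = (-12, 3, 1) = 3g1 + g2 - 3g3, so column 1 is (3, 1, -3).
Repeating for g2, g3 and assembling the columns gives [[3, 0, 2], [1, -2, 2], [-3, -1, -3]].

[[3, 0, 2], [1, -2, 2], [-3, -1, -3]]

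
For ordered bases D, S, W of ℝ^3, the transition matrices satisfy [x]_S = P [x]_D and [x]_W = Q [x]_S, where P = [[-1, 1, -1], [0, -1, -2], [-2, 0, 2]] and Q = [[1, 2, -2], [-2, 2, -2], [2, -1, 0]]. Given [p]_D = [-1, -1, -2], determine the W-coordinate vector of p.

First [p]_S = P [p]_D = [2, 5, -2].
Then [p]_W = Q [p]_S = [16, 10, -1].

[16, 10, -1]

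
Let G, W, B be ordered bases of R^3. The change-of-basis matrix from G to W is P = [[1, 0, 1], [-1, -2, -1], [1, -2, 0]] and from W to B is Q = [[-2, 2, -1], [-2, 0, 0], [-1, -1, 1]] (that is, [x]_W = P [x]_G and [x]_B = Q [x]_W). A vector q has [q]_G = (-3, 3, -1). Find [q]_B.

Composing the changes, [q]_B = Q P [q]_G.
Q P = [[-5, -2, -4], [-2, 0, -2], [1, 0, 0]]; applying this to (-3, 3, -1) gives (13, 8, -3).

(13, 8, -3)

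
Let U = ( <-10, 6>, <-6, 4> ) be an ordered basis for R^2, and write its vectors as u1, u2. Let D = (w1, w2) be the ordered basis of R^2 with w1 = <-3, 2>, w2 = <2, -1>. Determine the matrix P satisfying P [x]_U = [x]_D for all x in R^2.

Take x = uj: its U-coordinates are the j-th standard unit vector, so P e_j — column j of P — equals [uj]_D.
u1 = 2w1 - 2w2, giving column 1 = <2, -2>; repeating for each j gives P = [[2, 2], [-2, 0]].

[[2, 2], [-2, 0]]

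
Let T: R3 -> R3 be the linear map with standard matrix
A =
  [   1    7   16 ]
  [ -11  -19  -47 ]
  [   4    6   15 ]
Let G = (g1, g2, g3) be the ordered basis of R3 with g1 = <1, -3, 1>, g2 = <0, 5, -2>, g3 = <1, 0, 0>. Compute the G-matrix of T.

With P the matrix whose columns are g1, ..., g3, [T]_G = P^(-1) A P.
Column by column: T(g1) = A g1 = <-4, -1, 1>; its G-coordinates <-3, -2, -1> give column 1.
Continuing for each basis vector yields [T]_G = [[-3, 2, 2], [-2, 1, -1], [-1, 1, -1]].

[[-3, 2, 2], [-2, 1, -1], [-1, 1, -1]]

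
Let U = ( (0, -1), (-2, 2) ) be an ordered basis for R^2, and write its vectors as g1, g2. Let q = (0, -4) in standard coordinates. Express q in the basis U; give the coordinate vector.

(4, 0)

[q]_U is the unique c with M c = q, where M has columns g1, g2.
System: 0c_1 - 2c_2 = 0, -c_1 + 2c_2 = -4; solving gives c_1 = 4, c_2 = 0.
Check: 4g1 + 0·g2 = (0, -4).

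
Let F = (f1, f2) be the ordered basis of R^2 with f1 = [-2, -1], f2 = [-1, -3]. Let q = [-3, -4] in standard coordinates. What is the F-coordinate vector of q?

[1, 1]

Write q = c_1 f1 + c_2 f2 and solve for the c_i.
System: -2c_1 - c_2 = -3, -c_1 - 3c_2 = -4; solving gives c_1 = 1, c_2 = 1.
Check: f1 + f2 = [-3, -4].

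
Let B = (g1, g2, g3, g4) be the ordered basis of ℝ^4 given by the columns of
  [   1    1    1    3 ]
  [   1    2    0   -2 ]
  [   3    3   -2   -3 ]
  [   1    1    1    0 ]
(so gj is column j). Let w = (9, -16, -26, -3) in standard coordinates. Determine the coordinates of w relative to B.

(0, -4, 1, 4)

Write w = c_1 g1 + ... + c_4 g4 and solve for the c_i.
Row-reducing the augmented matrix [M | w] gives c = (0, -4, 1, 4).
Check: 0·g1 - 4g2 + g3 + 4g4 = (9, -16, -26, -3).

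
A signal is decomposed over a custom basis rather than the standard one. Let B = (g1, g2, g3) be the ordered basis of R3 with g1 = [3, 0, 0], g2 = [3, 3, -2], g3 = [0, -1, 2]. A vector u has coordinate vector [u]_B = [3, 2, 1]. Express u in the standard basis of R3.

By definition u = 3g1 + 2g2 + g3.
Summing componentwise gives [15, 5, -2].

[15, 5, -2]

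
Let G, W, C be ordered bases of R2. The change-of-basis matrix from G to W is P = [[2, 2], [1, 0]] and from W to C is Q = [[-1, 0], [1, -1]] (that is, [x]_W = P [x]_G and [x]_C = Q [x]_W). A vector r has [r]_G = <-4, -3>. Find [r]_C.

<14, -10>

Composing the changes, [r]_C = Q P [r]_G.
Q P = [[-2, -2], [1, 2]]; applying this to <-4, -3> gives <14, -10>.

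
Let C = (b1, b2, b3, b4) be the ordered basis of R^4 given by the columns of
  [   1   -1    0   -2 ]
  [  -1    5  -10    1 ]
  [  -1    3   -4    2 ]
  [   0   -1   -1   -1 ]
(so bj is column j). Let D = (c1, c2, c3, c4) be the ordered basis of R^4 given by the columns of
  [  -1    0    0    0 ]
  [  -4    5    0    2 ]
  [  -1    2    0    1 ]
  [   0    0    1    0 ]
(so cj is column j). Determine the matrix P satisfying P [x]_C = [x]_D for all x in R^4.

Column j of P is [bj]_D, since P maps C-coordinates to D-coordinates.
Expressing b1 in D: b1 = -c1 - c2 + 0·c3 + 0·c4, so column 1 of P is <-1, -1, 0, 0>.
Doing the same for each bj gives P = [[-1, 1, 0, 2], [-1, 1, -2, 1], [0, -1, -1, -1], [0, 2, 0, 2]].

[[-1, 1, 0, 2], [-1, 1, -2, 1], [0, -1, -1, -1], [0, 2, 0, 2]]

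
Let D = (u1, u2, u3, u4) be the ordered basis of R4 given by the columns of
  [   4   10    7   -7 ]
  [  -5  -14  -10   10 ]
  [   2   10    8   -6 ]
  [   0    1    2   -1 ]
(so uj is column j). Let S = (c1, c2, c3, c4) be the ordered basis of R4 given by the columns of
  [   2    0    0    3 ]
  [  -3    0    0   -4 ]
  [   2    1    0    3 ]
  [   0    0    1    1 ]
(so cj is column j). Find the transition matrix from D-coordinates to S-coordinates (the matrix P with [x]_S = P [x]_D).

[[-1, 2, 2, -2], [-2, 0, 1, 1], [-2, -1, 1, 0], [2, 2, 1, -1]]

Column j of P is [uj]_S, since P maps D-coordinates to S-coordinates.
Expressing u1 in S: u1 = -c1 - 2c2 - 2c3 + 2c4, so column 1 of P is [-1, -2, -2, 2].
Doing the same for each uj gives P = [[-1, 2, 2, -2], [-2, 0, 1, 1], [-2, -1, 1, 0], [2, 2, 1, -1]].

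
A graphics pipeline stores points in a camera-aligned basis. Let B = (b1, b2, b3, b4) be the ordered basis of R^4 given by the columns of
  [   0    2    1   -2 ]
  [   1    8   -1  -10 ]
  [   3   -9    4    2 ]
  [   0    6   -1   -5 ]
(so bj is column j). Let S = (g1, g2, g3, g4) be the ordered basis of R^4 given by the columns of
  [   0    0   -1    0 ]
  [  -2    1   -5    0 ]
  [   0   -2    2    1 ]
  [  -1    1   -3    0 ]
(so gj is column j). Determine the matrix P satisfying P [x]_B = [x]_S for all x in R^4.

Take x = bj: its B-coordinates are the j-th standard unit vector, so P e_j — column j of P — equals [bj]_S.
b1 = -g1 - g2 + 0·g3 + g4, giving column 1 = [-1, -1, 0, 1]; repeating for each j gives P = [[-1, 2, 2, 1], [-1, 2, -2, 2], [0, -2, -1, 2], [1, -1, 2, 2]].

[[-1, 2, 2, 1], [-1, 2, -2, 2], [0, -2, -1, 2], [1, -1, 2, 2]]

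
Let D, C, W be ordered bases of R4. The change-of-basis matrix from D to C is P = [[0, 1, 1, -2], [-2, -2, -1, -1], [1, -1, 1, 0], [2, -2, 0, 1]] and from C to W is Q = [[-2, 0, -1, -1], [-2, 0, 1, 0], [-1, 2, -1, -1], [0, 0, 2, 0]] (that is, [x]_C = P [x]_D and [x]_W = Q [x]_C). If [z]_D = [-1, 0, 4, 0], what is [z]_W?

First [z]_C = P [z]_D = [4, -2, 3, -2].
Then [z]_W = Q [z]_C = [-9, -5, -9, 6].

[-9, -5, -9, 6]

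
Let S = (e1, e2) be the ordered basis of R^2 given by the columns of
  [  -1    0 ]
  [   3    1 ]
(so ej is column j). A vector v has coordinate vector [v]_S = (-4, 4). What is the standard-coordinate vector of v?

By definition v = -4e1 + 4e2.
Summing componentwise gives (4, -8).

(4, -8)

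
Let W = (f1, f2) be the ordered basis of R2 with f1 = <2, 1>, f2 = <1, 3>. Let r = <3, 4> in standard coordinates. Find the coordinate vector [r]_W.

<1, 1>

We seek scalars with c_1 f1 + c_2 f2 = r; equivalently solve M c = r where the columns of M are f1, f2.
System: 2c_1 + c_2 = 3, c_1 + 3c_2 = 4; solving gives c_1 = 1, c_2 = 1.
Check: f1 + f2 = <3, 4>.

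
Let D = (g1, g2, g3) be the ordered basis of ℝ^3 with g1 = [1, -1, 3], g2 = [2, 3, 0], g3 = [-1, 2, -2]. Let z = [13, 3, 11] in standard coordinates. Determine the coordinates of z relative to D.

[1, 4, -4]

We seek scalars with c_1 g1 + ... + c_3 g3 = z; equivalently solve M c = z where the columns of M are g1, ..., g3.
Gaussian elimination on [M | z] yields c = (1, 4, -4).
Check: g1 + 4g2 - 4g3 = [13, 3, 11].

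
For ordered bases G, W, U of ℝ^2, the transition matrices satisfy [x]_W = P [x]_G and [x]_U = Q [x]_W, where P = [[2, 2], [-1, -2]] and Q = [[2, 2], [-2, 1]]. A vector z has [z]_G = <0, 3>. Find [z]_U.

Composing the changes, [z]_U = Q P [z]_G.
Q P = [[2, 0], [-5, -6]]; applying this to <0, 3> gives <0, -18>.

<0, -18>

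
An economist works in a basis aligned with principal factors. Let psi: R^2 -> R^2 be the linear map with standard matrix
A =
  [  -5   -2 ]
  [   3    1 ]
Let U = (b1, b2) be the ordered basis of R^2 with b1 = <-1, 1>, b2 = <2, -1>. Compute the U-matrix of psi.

Let P have columns b1, b2. Then [psi]_U = P^(-1) A P.
Here det P = -1, so P^(-1) is integer; computing A P first and then P^(-1)(A P) gives [[-1, 2], [1, -3]].

[[-1, 2], [1, -3]]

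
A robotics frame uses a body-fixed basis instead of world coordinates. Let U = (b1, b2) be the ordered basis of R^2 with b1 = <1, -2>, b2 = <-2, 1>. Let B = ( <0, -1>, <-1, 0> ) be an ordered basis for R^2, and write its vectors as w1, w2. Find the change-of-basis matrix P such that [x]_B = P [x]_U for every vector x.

Let M have columns bj and N have columns wj. Then for every x, N [x]_B = x = M [x]_U, so P = N^(-1) M.
Since det N = -1, N^(-1) has integer entries; multiplying gives P = [[2, -1], [-1, 2]].

[[2, -1], [-1, 2]]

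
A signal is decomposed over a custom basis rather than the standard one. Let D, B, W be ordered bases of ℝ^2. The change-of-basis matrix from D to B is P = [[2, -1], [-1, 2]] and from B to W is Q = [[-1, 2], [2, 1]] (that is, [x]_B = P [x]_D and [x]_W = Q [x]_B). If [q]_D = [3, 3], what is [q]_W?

[3, 9]

First [q]_B = P [q]_D = [3, 3].
Then [q]_W = Q [q]_B = [3, 9].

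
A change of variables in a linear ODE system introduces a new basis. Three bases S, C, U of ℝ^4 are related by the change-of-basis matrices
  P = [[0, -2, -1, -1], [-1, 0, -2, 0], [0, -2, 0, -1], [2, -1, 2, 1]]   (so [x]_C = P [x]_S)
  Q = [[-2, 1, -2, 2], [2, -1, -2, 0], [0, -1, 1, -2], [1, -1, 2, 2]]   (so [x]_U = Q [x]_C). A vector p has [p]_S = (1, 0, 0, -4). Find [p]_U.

(-21, 1, 9, 9)

Composing the changes, [p]_U = Q P [p]_S.
Q P = [[3, 6, 4, 6], [1, 0, 0, 0], [-3, 0, -2, -3], [5, -8, 5, -1]]; applying this to (1, 0, 0, -4) gives (-21, 1, 9, 9).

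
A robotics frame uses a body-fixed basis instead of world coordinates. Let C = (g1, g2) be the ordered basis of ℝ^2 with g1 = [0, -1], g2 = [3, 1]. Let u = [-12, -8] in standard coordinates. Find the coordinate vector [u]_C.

[4, -4]

Write u = c_1 g1 + c_2 g2 and solve for the c_i.
System: 0c_1 + 3c_2 = -12, -c_1 + c_2 = -8; solving gives c_1 = 4, c_2 = -4.
Check: 4g1 - 4g2 = [-12, -8].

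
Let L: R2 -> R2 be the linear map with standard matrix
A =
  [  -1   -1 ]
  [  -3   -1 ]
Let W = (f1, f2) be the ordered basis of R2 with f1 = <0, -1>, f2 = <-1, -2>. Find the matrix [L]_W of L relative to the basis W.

[[1, 1], [-1, -3]]

Let P have columns f1, f2. Then [L]_W = P^(-1) A P.
Here det P = -1, so P^(-1) is integer; computing A P first and then P^(-1)(A P) gives [[1, 1], [-1, -3]].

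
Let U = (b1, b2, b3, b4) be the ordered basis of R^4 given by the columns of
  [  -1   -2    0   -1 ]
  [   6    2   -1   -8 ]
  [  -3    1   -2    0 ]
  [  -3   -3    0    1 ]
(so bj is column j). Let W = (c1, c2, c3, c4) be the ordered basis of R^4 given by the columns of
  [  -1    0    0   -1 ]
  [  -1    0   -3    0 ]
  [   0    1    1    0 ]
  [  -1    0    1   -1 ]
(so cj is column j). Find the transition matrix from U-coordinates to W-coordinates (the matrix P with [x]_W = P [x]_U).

[[0, 1, 1, 2], [-1, 2, -2, -2], [-2, -1, 0, 2], [1, 1, -1, -1]]

Let M have columns bj and N have columns cj. Then for every x, N [x]_W = x = M [x]_U, so P = N^(-1) M.
Since det N = -1, N^(-1) has integer entries; multiplying gives P = [[0, 1, 1, 2], [-1, 2, -2, -2], [-2, -1, 0, 2], [1, 1, -1, -1]].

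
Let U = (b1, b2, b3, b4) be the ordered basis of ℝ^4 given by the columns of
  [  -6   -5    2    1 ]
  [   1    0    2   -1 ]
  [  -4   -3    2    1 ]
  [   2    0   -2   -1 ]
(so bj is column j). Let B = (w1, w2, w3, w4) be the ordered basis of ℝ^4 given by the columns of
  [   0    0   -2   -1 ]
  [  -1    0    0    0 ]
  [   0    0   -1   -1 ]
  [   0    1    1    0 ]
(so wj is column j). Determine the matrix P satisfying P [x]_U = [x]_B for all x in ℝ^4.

[[-1, 0, -2, 1], [0, -2, -2, -1], [2, 2, 0, 0], [2, 1, -2, -1]]

Let M have columns bj and N have columns wj. Then for every x, N [x]_B = x = M [x]_U, so P = N^(-1) M.
Since det N = 1, N^(-1) has integer entries; multiplying gives P = [[-1, 0, -2, 1], [0, -2, -2, -1], [2, 2, 0, 0], [2, 1, -2, -1]].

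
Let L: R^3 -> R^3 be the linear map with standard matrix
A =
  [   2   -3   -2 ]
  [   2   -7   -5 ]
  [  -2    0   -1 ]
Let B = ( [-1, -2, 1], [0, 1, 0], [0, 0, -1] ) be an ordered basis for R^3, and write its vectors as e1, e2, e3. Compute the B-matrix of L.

[[-2, 3, -2], [3, -1, 1], [-3, 3, -3]]

With P the matrix whose columns are e1, ..., e3, [L]_B = P^(-1) A P.
Column by column: L(e1) = A e1 = [2, 7, 1]; its B-coordinates [-2, 3, -3] give column 1.
Continuing for each basis vector yields [L]_B = [[-2, 3, -2], [3, -1, 1], [-3, 3, -3]].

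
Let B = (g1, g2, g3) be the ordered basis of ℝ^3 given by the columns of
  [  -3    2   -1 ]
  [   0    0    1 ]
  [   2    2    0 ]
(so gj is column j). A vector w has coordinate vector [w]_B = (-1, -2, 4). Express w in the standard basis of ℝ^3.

The coordinates say w = -g1 - 2g2 + 4g3; adding the scaled basis vectors gives (-5, 4, -6).

(-5, 4, -6)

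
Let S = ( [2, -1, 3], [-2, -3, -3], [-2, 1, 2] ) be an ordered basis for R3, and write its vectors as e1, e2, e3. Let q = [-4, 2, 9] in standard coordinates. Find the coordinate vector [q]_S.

We seek scalars with c_1 e1 + ... + c_3 e3 = q; equivalently solve M c = q where the columns of M are e1, ..., e3.
Row-reducing the augmented matrix [M | q] gives c = (1, 0, 3).
Check: e1 + 0·e2 + 3e3 = [-4, 2, 9].

[1, 0, 3]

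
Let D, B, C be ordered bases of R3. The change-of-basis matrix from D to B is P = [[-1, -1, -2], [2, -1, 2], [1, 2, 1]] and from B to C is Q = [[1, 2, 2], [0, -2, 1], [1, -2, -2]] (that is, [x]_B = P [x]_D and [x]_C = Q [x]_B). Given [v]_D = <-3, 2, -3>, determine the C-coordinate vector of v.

<-25, 26, 39>

First [v]_B = P [v]_D = <7, -14, -2>.
Then [v]_C = Q [v]_B = <-25, 26, 39>.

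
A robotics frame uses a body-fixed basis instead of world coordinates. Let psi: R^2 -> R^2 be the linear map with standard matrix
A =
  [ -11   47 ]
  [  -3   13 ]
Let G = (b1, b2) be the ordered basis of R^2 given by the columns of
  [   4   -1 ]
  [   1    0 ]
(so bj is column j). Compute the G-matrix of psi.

[[1, 3], [1, 1]]

With P the matrix whose columns are b1, b2, [psi]_G = P^(-1) A P.
Column by column: psi(b1) = A b1 = [3, 1]; its G-coordinates [1, 1] give column 1.
Continuing for each basis vector yields [psi]_G = [[1, 3], [1, 1]].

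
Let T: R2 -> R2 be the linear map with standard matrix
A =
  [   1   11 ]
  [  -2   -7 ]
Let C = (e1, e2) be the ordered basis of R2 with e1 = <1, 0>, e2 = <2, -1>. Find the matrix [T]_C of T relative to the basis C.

[[-3, -3], [2, -3]]

Let P have columns e1, e2. Then [T]_C = P^(-1) A P.
Here det P = -1, so P^(-1) is integer; computing A P first and then P^(-1)(A P) gives [[-3, -3], [2, -3]].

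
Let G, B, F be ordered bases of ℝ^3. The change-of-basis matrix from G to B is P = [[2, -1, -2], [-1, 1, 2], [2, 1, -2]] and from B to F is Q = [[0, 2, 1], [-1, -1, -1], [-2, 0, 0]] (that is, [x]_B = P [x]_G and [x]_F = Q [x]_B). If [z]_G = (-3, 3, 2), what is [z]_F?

Composing the changes, [z]_F = Q P [z]_G.
Q P = [[0, 3, 2], [-3, -1, 2], [-4, 2, 4]]; applying this to (-3, 3, 2) gives (13, 10, 26).

(13, 10, 26)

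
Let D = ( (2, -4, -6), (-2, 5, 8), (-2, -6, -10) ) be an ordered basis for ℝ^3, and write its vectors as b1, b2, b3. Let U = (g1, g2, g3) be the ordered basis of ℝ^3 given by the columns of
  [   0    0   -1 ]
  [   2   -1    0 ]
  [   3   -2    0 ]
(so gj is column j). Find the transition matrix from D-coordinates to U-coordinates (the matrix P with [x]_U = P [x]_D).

[[-2, 2, -2], [0, -1, 2], [-2, 2, 2]]

Column j of P is [bj]_U, since P maps D-coordinates to U-coordinates.
Expressing b1 in U: b1 = -2g1 + 0·g2 - 2g3, so column 1 of P is (-2, 0, -2).
Doing the same for each bj gives P = [[-2, 2, -2], [0, -1, 2], [-2, 2, 2]].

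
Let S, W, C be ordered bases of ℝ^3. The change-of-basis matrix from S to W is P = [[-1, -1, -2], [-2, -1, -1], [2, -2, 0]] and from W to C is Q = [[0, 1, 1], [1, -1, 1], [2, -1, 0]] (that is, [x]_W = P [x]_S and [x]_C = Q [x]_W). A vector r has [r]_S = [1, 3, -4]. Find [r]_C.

First [r]_W = P [r]_S = [4, -1, -4].
Then [r]_C = Q [r]_W = [-5, 1, 9].

[-5, 1, 9]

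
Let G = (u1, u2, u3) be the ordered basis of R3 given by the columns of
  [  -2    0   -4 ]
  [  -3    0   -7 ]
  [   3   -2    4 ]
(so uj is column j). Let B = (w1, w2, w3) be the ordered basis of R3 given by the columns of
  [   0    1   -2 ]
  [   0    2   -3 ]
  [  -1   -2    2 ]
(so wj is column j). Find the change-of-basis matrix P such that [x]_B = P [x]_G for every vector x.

[[-1, 2, 2], [0, 0, -2], [1, 0, 1]]

Take x = uj: its G-coordinates are the j-th standard unit vector, so P e_j — column j of P — equals [uj]_B.
u1 = -w1 + 0·w2 + w3, giving column 1 = [-1, 0, 1]; repeating for each j gives P = [[-1, 2, 2], [0, 0, -2], [1, 0, 1]].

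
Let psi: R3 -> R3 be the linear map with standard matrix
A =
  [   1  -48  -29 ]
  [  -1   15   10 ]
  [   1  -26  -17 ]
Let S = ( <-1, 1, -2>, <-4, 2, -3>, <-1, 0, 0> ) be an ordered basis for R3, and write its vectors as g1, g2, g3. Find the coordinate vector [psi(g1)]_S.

<-2, -1, -3>

Column 1 of [psi]_S is the S-coordinate vector of psi(g1).
In standard coordinates psi(g1) = A g1 = <9, -4, 7>.
Converting to S: <9, -4, 7> = -2g1 - g2 - 3g3, so the coordinate vector is <-2, -1, -3>.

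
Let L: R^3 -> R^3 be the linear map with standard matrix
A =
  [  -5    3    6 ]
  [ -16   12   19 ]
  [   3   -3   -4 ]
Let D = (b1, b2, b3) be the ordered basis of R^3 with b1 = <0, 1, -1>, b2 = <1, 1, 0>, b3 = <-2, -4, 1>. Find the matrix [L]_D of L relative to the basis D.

With P the matrix whose columns are b1, ..., b3, [L]_D = P^(-1) A P.
Column by column: L(b1) = A b1 = <-3, -7, 1>; its D-coordinates <2, 3, 3> give column 1.
Continuing for each basis vector yields [L]_D = [[2, 2, -3], [3, 2, 2], [3, 2, -1]].

[[2, 2, -3], [3, 2, 2], [3, 2, -1]]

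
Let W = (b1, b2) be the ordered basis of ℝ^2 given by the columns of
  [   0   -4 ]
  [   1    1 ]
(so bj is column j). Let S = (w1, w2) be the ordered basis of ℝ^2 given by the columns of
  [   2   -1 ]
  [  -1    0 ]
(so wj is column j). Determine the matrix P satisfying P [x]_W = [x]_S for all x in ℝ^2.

Column j of P is [bj]_S, since P maps W-coordinates to S-coordinates.
Expressing b1 in S: b1 = -w1 - 2w2, so column 1 of P is <-1, -2>.
Doing the same for each bj gives P = [[-1, -1], [-2, 2]].

[[-1, -1], [-2, 2]]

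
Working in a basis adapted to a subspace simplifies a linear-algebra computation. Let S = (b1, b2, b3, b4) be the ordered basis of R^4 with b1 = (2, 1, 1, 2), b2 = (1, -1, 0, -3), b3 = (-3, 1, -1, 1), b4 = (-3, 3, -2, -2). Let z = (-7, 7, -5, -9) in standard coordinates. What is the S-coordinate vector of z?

(2, 4, 3, 2)

We seek scalars with c_1 b1 + ... + c_4 b4 = z; equivalently solve M c = z where the columns of M are b1, ..., b4.
Gaussian elimination on [M | z] yields c = (2, 4, 3, 2).
Check: 2b1 + 4b2 + 3b3 + 2b4 = (-7, 7, -5, -9).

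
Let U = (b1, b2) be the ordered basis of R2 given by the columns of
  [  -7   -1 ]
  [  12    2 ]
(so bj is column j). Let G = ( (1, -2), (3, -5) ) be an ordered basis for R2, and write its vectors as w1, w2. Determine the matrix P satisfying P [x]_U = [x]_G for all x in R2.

Let M have columns bj and N have columns wj. Then for every x, N [x]_G = x = M [x]_U, so P = N^(-1) M.
Since det N = 1, N^(-1) has integer entries; multiplying gives P = [[-1, -1], [-2, 0]].

[[-1, -1], [-2, 0]]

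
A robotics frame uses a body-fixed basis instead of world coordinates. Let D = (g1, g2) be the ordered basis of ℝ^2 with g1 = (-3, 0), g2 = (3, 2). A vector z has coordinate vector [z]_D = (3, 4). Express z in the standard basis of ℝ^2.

By definition z = 3g1 + 4g2.
Summing componentwise gives (3, 8).

(3, 8)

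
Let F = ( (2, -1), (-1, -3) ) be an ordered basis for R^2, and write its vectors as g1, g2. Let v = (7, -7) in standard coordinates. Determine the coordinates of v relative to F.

(4, 1)

We seek scalars with c_1 g1 + c_2 g2 = v; equivalently solve M c = v where the columns of M are g1, g2.
System: 2c_1 - c_2 = 7, -c_1 - 3c_2 = -7; solving gives c_1 = 4, c_2 = 1.
Check: 4g1 + g2 = (7, -7).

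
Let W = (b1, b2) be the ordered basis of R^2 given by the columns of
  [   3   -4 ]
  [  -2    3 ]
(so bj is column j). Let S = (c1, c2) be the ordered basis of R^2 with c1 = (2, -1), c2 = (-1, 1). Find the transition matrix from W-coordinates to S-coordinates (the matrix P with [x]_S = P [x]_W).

[[1, -1], [-1, 2]]

Let M have columns bj and N have columns cj. Then for every x, N [x]_S = x = M [x]_W, so P = N^(-1) M.
Since det N = 1, N^(-1) has integer entries; multiplying gives P = [[1, -1], [-1, 2]].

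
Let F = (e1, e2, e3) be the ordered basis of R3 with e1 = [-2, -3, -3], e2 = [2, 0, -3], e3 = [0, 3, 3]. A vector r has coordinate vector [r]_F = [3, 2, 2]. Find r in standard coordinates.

[-2, -3, -9]

r = M [r]_F, where M has columns e1, ..., e3.
Carrying out the matrix-vector product, r = [-2, -3, -9].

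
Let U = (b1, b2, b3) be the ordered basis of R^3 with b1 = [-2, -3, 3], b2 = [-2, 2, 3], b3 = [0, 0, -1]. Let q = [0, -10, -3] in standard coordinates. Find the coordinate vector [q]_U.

Write q = c_1 b1 + ... + c_3 b3 and solve for the c_i.
Solving this 3x3 system gives c = (2, -2, 3).
Check: 2b1 - 2b2 + 3b3 = [0, -10, -3].

[2, -2, 3]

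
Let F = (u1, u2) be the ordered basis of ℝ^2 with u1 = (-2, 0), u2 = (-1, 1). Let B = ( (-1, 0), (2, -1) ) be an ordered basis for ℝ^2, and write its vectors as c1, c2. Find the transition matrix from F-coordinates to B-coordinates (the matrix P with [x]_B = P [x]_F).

[[2, -1], [0, -1]]

Take x = uj: its F-coordinates are the j-th standard unit vector, so P e_j — column j of P — equals [uj]_B.
u1 = 2c1 + 0·c2, giving column 1 = (2, 0); repeating for each j gives P = [[2, -1], [0, -1]].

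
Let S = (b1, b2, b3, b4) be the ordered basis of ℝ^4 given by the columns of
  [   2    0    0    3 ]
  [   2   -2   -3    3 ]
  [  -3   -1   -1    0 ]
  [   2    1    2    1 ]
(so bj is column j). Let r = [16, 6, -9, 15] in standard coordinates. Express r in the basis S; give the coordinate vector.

[2, -1, 4, 4]

We seek scalars with c_1 b1 + ... + c_4 b4 = r; equivalently solve M c = r where the columns of M are b1, ..., b4.
Solving this 4x4 system gives c = (2, -1, 4, 4).
Check: 2b1 - b2 + 4b3 + 4b4 = [16, 6, -9, 15].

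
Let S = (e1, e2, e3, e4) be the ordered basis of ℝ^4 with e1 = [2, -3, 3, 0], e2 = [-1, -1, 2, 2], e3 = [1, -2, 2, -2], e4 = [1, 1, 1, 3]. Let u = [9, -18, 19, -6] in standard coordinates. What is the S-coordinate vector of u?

[3, 1, 4, 0]

We seek scalars with c_1 e1 + ... + c_4 e4 = u; equivalently solve M c = u where the columns of M are e1, ..., e4.
Gaussian elimination on [M | u] yields c = (3, 1, 4, 0).
Check: 3e1 + e2 + 4e3 + 0·e4 = [9, -18, 19, -6].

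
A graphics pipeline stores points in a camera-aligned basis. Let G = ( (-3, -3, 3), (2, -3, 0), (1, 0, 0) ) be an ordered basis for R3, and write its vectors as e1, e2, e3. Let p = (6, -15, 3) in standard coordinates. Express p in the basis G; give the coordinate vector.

Write p = c_1 e1 + ... + c_3 e3 and solve for the c_i.
Solving this 3x3 system gives c = (1, 4, 1).
Check: e1 + 4e2 + e3 = (6, -15, 3).

(1, 4, 1)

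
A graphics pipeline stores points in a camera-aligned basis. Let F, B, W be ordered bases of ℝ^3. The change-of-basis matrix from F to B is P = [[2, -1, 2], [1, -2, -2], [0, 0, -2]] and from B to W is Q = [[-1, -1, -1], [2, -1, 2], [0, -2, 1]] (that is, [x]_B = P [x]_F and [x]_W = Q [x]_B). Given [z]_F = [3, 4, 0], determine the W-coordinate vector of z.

First [z]_B = P [z]_F = [2, -5, 0].
Then [z]_W = Q [z]_B = [3, 9, 10].

[3, 9, 10]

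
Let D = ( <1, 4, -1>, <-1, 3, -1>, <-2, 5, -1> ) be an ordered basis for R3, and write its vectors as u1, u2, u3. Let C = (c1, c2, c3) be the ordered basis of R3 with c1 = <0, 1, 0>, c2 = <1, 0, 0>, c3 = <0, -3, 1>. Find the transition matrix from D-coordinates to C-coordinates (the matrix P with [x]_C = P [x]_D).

[[1, 0, 2], [1, -1, -2], [-1, -1, -1]]

Column j of P is [uj]_C, since P maps D-coordinates to C-coordinates.
Expressing u1 in C: u1 = c1 + c2 - c3, so column 1 of P is <1, 1, -1>.
Doing the same for each uj gives P = [[1, 0, 2], [1, -1, -2], [-1, -1, -1]].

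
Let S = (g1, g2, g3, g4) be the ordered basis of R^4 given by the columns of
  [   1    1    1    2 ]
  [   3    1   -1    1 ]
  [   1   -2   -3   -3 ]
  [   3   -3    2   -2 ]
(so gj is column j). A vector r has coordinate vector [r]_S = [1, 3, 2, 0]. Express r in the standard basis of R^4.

[6, 4, -11, -2]

By definition r = g1 + 3g2 + 2g3 + 0·g4.
Summing componentwise gives [6, 4, -11, -2].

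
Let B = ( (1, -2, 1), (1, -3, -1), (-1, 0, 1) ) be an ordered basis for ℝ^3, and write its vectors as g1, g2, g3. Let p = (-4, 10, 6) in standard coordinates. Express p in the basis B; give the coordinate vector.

Write p = c_1 g1 + ... + c_3 g3 and solve for the c_i.
Gaussian elimination on [M | p] yields c = (1, -4, 1).
Check: g1 - 4g2 + g3 = (-4, 10, 6).

(1, -4, 1)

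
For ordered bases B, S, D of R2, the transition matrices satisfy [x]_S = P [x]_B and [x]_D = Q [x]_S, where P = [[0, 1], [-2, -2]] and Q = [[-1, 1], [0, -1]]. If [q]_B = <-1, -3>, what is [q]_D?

<11, -8>

First [q]_S = P [q]_B = <-3, 8>.
Then [q]_D = Q [q]_S = <11, -8>.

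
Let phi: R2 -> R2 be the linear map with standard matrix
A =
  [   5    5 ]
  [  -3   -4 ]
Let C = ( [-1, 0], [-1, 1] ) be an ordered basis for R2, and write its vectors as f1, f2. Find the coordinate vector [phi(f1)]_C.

Column 1 of [phi]_C is the C-coordinate vector of phi(f1).
In standard coordinates phi(f1) = A f1 = [-5, 3].
Converting to C: [-5, 3] = 2f1 + 3f2, so the coordinate vector is [2, 3].

[2, 3]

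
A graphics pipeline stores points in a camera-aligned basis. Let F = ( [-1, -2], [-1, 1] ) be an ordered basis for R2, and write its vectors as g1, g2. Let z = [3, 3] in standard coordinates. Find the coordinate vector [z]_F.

Write z = c_1 g1 + c_2 g2 and solve for the c_i.
System: -c_1 - c_2 = 3, -2c_1 + c_2 = 3; solving gives c_1 = -2, c_2 = -1.
Check: -2g1 - g2 = [3, 3].

[-2, -1]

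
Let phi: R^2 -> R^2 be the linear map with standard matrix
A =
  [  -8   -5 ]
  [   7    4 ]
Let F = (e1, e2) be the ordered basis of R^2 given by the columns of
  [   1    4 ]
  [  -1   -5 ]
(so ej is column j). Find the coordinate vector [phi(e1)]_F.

[-3, 0]

Column 1 of [phi]_F is the F-coordinate vector of phi(e1).
In standard coordinates phi(e1) = A e1 = [-3, 3].
Converting to F: [-3, 3] = -3e1 + 0·e2, so the coordinate vector is [-3, 0].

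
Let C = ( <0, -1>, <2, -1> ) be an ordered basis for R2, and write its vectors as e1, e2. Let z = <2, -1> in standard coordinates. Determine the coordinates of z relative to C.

<0, 1>

We seek scalars with c_1 e1 + c_2 e2 = z; equivalently solve M c = z where the columns of M are e1, e2.
System: 0c_1 + 2c_2 = 2, -c_1 - c_2 = -1; solving gives c_1 = 0, c_2 = 1.
Check: 0·e1 + e2 = <2, -1>.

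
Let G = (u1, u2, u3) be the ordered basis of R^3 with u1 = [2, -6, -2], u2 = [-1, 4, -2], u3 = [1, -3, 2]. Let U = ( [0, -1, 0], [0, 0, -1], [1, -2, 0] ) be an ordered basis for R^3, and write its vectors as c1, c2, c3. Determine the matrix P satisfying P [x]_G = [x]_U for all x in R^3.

[[2, -2, 1], [2, 2, -2], [2, -1, 1]]

Let M have columns uj and N have columns cj. Then for every x, N [x]_U = x = M [x]_G, so P = N^(-1) M.
Since det N = 1, N^(-1) has integer entries; multiplying gives P = [[2, -2, 1], [2, 2, -2], [2, -1, 1]].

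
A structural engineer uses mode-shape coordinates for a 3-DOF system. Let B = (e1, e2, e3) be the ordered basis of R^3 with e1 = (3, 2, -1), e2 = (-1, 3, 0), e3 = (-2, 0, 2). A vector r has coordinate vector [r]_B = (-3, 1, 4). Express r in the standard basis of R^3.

The coordinates say r = -3e1 + e2 + 4e3; adding the scaled basis vectors gives (-18, -3, 11).

(-18, -3, 11)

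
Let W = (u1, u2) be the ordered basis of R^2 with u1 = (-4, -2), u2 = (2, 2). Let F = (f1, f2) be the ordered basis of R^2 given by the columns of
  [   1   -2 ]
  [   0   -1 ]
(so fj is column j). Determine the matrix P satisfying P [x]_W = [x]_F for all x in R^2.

[[0, -2], [2, -2]]

Let M have columns uj and N have columns fj. Then for every x, N [x]_F = x = M [x]_W, so P = N^(-1) M.
Since det N = -1, N^(-1) has integer entries; multiplying gives P = [[0, -2], [2, -2]].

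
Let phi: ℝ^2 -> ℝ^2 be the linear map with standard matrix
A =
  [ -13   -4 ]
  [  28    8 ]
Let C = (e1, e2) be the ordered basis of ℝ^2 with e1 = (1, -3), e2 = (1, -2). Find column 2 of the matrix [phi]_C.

Column 2 of [phi]_C is the C-coordinate vector of phi(e2).
In standard coordinates phi(e2) = A e2 = (-5, 12).
Converting to C: (-5, 12) = -2e1 - 3e2, so the coordinate vector is (-2, -3).

(-2, -3)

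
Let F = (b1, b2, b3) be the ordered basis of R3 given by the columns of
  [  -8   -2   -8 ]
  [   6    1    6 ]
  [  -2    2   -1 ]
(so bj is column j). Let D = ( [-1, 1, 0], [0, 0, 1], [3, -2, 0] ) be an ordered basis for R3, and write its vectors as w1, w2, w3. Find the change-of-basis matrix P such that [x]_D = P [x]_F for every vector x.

Take x = bj: its F-coordinates are the j-th standard unit vector, so P e_j — column j of P — equals [bj]_D.
b1 = 2w1 - 2w2 - 2w3, giving column 1 = [2, -2, -2]; repeating for each j gives P = [[2, -1, 2], [-2, 2, -1], [-2, -1, -2]].

[[2, -1, 2], [-2, 2, -1], [-2, -1, -2]]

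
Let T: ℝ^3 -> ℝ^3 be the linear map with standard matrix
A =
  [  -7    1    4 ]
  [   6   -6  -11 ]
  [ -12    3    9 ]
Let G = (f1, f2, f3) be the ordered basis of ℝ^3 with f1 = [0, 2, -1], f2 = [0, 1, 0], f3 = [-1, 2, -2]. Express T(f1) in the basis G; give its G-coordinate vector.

[-1, -3, 2]

Column 1 of [T]_G is the G-coordinate vector of T(f1).
In standard coordinates T(f1) = A f1 = [-2, -1, -3].
Converting to G: [-2, -1, -3] = -f1 - 3f2 + 2f3, so the coordinate vector is [-1, -3, 2].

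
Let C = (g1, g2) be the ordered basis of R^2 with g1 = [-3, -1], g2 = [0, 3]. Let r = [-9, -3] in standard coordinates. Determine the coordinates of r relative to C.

[3, 0]

We seek scalars with c_1 g1 + c_2 g2 = r; equivalently solve M c = r where the columns of M are g1, g2.
System: -3c_1 + 0c_2 = -9, -c_1 + 3c_2 = -3; solving gives c_1 = 3, c_2 = 0.
Check: 3g1 + 0·g2 = [-9, -3].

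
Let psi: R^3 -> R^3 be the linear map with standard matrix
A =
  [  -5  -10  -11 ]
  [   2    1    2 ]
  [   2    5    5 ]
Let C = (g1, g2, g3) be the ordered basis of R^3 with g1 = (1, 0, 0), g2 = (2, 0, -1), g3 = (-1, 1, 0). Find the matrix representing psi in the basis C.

[[1, 1, 0], [-2, 1, -3], [2, 2, -1]]

The j-th column of [psi]_C is [psi(gj)]_C.
psi(g1) = A g1 = (-5, 2, 2) = g1 - 2g2 + 2g3, so column 1 is (1, -2, 2).
Repeating for g2, g3 and assembling the columns gives [[1, 1, 0], [-2, 1, -3], [2, 2, -1]].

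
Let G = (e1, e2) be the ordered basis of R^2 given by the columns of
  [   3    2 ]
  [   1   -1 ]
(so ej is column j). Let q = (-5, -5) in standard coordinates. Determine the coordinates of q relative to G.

We seek scalars with c_1 e1 + c_2 e2 = q; equivalently solve M c = q where the columns of M are e1, e2.
System: 3c_1 + 2c_2 = -5, c_1 - c_2 = -5; solving gives c_1 = -3, c_2 = 2.
Check: -3e1 + 2e2 = (-5, -5).

(-3, 2)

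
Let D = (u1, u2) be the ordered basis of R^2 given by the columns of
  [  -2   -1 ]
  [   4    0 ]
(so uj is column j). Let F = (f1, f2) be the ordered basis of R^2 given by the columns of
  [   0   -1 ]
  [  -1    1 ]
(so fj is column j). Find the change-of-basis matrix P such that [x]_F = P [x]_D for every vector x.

Let M have columns uj and N have columns fj. Then for every x, N [x]_F = x = M [x]_D, so P = N^(-1) M.
Since det N = -1, N^(-1) has integer entries; multiplying gives P = [[-2, 1], [2, 1]].

[[-2, 1], [2, 1]]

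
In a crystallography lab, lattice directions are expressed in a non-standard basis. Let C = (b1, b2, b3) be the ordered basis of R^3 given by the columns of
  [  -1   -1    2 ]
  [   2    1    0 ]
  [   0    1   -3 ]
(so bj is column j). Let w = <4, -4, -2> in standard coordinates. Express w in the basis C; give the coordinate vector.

[w]_C is the unique c with M c = w, where M has columns b1, ..., b3.
Gaussian elimination on [M | w] yields c = (-4, 4, 2).
Check: -4b1 + 4b2 + 2b3 = <4, -4, -2>.

<-4, 4, 2>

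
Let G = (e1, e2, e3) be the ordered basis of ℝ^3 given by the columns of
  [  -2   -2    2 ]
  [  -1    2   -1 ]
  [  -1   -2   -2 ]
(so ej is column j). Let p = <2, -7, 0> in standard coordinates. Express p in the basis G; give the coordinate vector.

[p]_G is the unique c with M c = p, where M has columns e1, ..., e3.
Row-reducing the augmented matrix [M | p] gives c = (2, -2, 1).
Check: 2e1 - 2e2 + e3 = <2, -7, 0>.

<2, -2, 1>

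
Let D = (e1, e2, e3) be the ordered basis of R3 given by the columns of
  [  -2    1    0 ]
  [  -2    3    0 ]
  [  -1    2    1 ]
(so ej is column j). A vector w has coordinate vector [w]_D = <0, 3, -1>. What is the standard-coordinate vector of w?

By definition w = 0·e1 + 3e2 - e3.
Summing componentwise gives <3, 9, 5>.

<3, 9, 5>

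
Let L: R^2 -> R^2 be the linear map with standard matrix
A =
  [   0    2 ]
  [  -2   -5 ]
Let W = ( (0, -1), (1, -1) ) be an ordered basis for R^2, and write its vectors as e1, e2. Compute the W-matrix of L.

With P the matrix whose columns are e1, e2, [L]_W = P^(-1) A P.
Column by column: L(e1) = A e1 = (-2, 5); its W-coordinates (-3, -2) give column 1.
Continuing for each basis vector yields [L]_W = [[-3, -1], [-2, -2]].

[[-3, -1], [-2, -2]]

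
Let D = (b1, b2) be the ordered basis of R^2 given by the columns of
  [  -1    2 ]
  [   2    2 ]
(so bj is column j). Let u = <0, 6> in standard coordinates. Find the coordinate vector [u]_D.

[u]_D is the unique c with M c = u, where M has columns b1, b2.
System: -c_1 + 2c_2 = 0, 2c_1 + 2c_2 = 6; solving gives c_1 = 2, c_2 = 1.
Check: 2b1 + b2 = <0, 6>.

<2, 1>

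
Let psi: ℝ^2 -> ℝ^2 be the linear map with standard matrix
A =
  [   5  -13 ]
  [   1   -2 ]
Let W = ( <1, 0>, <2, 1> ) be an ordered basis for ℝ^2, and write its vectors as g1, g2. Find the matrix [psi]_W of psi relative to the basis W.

[[3, -3], [1, 0]]

Let P have columns g1, g2. Then [psi]_W = P^(-1) A P.
Here det P = 1, so P^(-1) is integer; computing A P first and then P^(-1)(A P) gives [[3, -3], [1, 0]].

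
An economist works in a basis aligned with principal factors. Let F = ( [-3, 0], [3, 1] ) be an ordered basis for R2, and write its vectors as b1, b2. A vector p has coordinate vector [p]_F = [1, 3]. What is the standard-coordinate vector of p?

The coordinates say p = b1 + 3b2; adding the scaled basis vectors gives [6, 3].

[6, 3]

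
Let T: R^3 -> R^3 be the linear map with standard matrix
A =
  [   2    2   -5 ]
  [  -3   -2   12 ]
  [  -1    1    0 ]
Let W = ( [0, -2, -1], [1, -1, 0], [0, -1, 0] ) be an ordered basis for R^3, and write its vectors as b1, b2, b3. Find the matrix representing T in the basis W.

[[2, 2, 1], [1, 0, -2], [3, -3, -2]]

Let P have columns b1, ..., b3. Then [T]_W = P^(-1) A P.
Here det P = 1, so P^(-1) is integer; computing A P first and then P^(-1)(A P) gives [[2, 2, 1], [1, 0, -2], [3, -3, -2]].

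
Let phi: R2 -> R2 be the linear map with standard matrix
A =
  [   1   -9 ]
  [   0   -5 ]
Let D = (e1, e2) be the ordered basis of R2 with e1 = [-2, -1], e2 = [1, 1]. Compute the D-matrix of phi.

[[-2, 3], [3, -2]]

With P the matrix whose columns are e1, e2, [phi]_D = P^(-1) A P.
Column by column: phi(e1) = A e1 = [7, 5]; its D-coordinates [-2, 3] give column 1.
Continuing for each basis vector yields [phi]_D = [[-2, 3], [3, -2]].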